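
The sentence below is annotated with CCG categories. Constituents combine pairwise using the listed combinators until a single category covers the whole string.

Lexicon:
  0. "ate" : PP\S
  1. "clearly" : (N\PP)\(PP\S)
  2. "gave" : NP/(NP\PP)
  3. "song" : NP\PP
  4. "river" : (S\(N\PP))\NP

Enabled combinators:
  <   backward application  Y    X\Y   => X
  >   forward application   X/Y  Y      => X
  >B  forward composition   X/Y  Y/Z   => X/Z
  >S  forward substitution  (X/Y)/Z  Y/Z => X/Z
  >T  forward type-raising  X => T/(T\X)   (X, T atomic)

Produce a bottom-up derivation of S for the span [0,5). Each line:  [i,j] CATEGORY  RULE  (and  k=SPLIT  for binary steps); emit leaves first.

[0,5] S   <
  [0,2] N\PP   <
    [0,1] "ate" : PP\S
    [1,2] "clearly" : (N\PP)\(PP\S)
  [2,5] S\(N\PP)   <
    [2,4] NP   >
      [2,3] "gave" : NP/(NP\PP)
      [3,4] "song" : NP\PP
    [4,5] "river" : (S\(N\PP))\NP

[0,1] PP\S  lex  "ate"
[1,2] (N\PP)\(PP\S)  lex  "clearly"
[0,2] N\PP  <  k=1
[2,3] NP/(NP\PP)  lex  "gave"
[3,4] NP\PP  lex  "song"
[2,4] NP  >  k=3
[4,5] (S\(N\PP))\NP  lex  "river"
[2,5] S\(N\PP)  <  k=4
[0,5] S  <  k=2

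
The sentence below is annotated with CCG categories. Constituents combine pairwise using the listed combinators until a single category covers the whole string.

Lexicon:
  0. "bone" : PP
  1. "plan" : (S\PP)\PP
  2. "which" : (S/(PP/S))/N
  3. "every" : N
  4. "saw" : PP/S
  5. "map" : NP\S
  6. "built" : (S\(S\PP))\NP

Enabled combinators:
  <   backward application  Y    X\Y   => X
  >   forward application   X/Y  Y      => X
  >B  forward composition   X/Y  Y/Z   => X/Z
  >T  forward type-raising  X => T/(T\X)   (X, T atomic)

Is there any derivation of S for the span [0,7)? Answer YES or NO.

YES

[0,7] S   <
  [0,2] S\PP   <
    [0,1] "bone" : PP
    [1,2] "plan" : (S\PP)\PP
  [2,7] S\(S\PP)   <
    [2,6] NP   <
      [2,5] S   >
        [2,4] S/(PP/S)   >
          [2,3] "which" : (S/(PP/S))/N
          [3,4] "every" : N
        [4,5] "saw" : PP/S
      [5,6] "map" : NP\S
    [6,7] "built" : (S\(S\PP))\NP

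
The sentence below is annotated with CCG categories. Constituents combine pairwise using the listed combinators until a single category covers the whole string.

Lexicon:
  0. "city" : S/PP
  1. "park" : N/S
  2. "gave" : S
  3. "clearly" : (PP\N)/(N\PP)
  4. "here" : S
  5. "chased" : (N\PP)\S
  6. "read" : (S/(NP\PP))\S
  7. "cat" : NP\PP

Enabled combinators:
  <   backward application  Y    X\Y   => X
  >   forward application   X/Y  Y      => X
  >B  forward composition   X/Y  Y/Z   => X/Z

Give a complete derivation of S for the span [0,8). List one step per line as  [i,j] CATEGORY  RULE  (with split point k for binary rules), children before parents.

[0,1] S/PP  lex  "city"
[1,2] N/S  lex  "park"
[2,3] S  lex  "gave"
[1,3] N  >  k=2
[3,4] (PP\N)/(N\PP)  lex  "clearly"
[4,5] S  lex  "here"
[5,6] (N\PP)\S  lex  "chased"
[4,6] N\PP  <  k=5
[3,6] PP\N  >  k=4
[1,6] PP  <  k=3
[0,6] S  >  k=1
[6,7] (S/(NP\PP))\S  lex  "read"
[0,7] S/(NP\PP)  <  k=6
[7,8] NP\PP  lex  "cat"
[0,8] S  >  k=7

[0,8] S   >
  [0,7] S/(NP\PP)   <
    [0,6] S   >
      [0,1] "city" : S/PP
      [1,6] PP   <
        [1,3] N   >
          [1,2] "park" : N/S
          [2,3] "gave" : S
        [3,6] PP\N   >
          [3,4] "clearly" : (PP\N)/(N\PP)
          [4,6] N\PP   <
            [4,5] "here" : S
            [5,6] "chased" : (N\PP)\S
    [6,7] "read" : (S/(NP\PP))\S
  [7,8] "cat" : NP\PP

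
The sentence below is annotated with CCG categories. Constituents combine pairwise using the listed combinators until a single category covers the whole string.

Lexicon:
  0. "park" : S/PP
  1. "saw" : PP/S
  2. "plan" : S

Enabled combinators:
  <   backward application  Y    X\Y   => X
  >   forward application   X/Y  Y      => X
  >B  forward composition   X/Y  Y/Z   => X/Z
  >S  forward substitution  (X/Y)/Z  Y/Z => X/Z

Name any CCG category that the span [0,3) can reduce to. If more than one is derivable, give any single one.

[0,3] S   >
  [0,1] "park" : S/PP
  [1,3] PP   >
    [1,2] "saw" : PP/S
    [2,3] "plan" : S

S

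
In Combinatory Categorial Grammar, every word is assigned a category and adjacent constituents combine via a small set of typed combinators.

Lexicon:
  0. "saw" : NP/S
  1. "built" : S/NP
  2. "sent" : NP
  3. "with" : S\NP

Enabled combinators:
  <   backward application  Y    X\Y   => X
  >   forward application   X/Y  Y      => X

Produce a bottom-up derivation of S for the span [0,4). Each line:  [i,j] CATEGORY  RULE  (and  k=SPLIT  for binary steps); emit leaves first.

[0,4] S   <
  [0,3] NP   >
    [0,1] "saw" : NP/S
    [1,3] S   >
      [1,2] "built" : S/NP
      [2,3] "sent" : NP
  [3,4] "with" : S\NP

[0,1] NP/S  lex  "saw"
[1,2] S/NP  lex  "built"
[2,3] NP  lex  "sent"
[1,3] S  >  k=2
[0,3] NP  >  k=1
[3,4] S\NP  lex  "with"
[0,4] S  <  k=3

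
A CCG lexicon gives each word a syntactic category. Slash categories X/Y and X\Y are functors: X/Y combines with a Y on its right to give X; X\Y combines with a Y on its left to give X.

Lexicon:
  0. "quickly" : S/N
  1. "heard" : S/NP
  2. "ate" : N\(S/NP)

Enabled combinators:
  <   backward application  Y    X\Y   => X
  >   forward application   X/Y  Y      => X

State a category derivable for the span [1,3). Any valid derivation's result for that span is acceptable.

[0,3] S   >
  [0,1] "quickly" : S/N
  [1,3] N   <
    [1,2] "heard" : S/NP
    [2,3] "ate" : N\(S/NP)

N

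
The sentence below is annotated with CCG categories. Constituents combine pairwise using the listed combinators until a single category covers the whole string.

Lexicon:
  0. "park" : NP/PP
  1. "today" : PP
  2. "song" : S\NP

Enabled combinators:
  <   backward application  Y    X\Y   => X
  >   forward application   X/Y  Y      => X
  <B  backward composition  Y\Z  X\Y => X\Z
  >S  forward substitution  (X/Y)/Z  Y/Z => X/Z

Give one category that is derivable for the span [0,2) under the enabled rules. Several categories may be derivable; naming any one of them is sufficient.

NP

[0,3] S   <
  [0,2] NP   >
    [0,1] "park" : NP/PP
    [1,2] "today" : PP
  [2,3] "song" : S\NP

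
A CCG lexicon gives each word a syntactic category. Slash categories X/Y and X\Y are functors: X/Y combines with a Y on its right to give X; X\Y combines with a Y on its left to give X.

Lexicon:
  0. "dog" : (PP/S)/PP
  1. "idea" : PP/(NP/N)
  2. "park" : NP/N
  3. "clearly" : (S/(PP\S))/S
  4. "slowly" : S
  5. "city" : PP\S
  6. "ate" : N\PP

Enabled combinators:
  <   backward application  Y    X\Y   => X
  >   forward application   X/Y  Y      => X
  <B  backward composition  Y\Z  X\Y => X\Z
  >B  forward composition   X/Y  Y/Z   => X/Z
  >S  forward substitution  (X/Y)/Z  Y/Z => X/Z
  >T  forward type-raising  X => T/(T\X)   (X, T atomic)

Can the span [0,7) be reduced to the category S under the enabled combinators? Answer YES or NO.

(PP/S)/PP PP/(NP/N) NP/N (S/(PP\S))/S S PP\S N\PP
CKY chart[0,7] = {N, N/(N\N), NP/(NP\N), PP/(PP\N), S/(S\N)}; S ∉ chart

NO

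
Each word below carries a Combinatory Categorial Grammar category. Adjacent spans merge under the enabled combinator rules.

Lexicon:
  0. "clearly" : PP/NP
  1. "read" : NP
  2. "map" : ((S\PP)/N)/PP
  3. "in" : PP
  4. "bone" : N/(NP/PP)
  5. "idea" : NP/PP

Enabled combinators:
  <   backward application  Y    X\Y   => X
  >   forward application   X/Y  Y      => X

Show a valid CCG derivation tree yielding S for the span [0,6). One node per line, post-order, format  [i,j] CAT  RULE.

[0,6] S   <
  [0,2] PP   >
    [0,1] "clearly" : PP/NP
    [1,2] "read" : NP
  [2,6] S\PP   >
    [2,4] (S\PP)/N   >
      [2,3] "map" : ((S\PP)/N)/PP
      [3,4] "in" : PP
    [4,6] N   >
      [4,5] "bone" : N/(NP/PP)
      [5,6] "idea" : NP/PP

[0,1] PP/NP  lex  "clearly"
[1,2] NP  lex  "read"
[0,2] PP  >  k=1
[2,3] ((S\PP)/N)/PP  lex  "map"
[3,4] PP  lex  "in"
[2,4] (S\PP)/N  >  k=3
[4,5] N/(NP/PP)  lex  "bone"
[5,6] NP/PP  lex  "idea"
[4,6] N  >  k=5
[2,6] S\PP  >  k=4
[0,6] S  <  k=2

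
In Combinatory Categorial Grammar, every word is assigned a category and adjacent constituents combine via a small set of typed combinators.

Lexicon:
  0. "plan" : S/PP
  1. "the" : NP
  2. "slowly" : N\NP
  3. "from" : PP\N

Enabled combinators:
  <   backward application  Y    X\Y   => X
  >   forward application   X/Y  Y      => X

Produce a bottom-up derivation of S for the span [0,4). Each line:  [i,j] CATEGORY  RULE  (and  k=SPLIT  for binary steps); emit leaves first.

[0,1] S/PP  lex  "plan"
[1,2] NP  lex  "the"
[2,3] N\NP  lex  "slowly"
[1,3] N  <  k=2
[3,4] PP\N  lex  "from"
[1,4] PP  <  k=3
[0,4] S  >  k=1

[0,4] S   >
  [0,1] "plan" : S/PP
  [1,4] PP   <
    [1,3] N   <
      [1,2] "the" : NP
      [2,3] "slowly" : N\NP
    [3,4] "from" : PP\N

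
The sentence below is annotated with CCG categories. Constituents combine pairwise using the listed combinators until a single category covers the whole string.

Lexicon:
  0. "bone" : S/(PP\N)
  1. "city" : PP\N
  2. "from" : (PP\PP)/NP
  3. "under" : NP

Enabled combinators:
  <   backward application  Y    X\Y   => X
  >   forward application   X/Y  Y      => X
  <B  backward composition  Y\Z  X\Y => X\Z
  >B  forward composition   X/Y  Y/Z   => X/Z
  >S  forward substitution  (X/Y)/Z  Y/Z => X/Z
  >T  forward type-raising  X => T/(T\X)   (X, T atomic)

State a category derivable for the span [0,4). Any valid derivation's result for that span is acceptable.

[0,4] S   >
  [0,1] "bone" : S/(PP\N)
  [1,4] PP\N   <B
    [1,2] "city" : PP\N
    [2,4] PP\PP   >
      [2,3] "from" : (PP\PP)/NP
      [3,4] "under" : NP

S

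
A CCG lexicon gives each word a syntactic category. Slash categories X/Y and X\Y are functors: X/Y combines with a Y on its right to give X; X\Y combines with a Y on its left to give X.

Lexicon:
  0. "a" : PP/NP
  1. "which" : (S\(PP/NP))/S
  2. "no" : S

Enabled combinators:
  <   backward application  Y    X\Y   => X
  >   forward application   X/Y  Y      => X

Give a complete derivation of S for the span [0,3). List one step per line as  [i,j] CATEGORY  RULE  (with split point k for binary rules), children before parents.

[0,3] S   <
  [0,1] "a" : PP/NP
  [1,3] S\(PP/NP)   >
    [1,2] "which" : (S\(PP/NP))/S
    [2,3] "no" : S

[0,1] PP/NP  lex  "a"
[1,2] (S\(PP/NP))/S  lex  "which"
[2,3] S  lex  "no"
[1,3] S\(PP/NP)  >  k=2
[0,3] S  <  k=1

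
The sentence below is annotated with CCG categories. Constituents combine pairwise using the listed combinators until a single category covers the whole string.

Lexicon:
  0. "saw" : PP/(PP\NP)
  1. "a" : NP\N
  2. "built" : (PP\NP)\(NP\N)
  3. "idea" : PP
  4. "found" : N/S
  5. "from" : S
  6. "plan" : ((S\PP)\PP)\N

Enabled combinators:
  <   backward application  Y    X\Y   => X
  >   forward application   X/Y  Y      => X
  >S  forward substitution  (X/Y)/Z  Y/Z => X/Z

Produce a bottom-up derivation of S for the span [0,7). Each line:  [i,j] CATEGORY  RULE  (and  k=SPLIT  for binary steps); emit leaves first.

[0,1] PP/(PP\NP)  lex  "saw"
[1,2] NP\N  lex  "a"
[2,3] (PP\NP)\(NP\N)  lex  "built"
[1,3] PP\NP  <  k=2
[0,3] PP  >  k=1
[3,4] PP  lex  "idea"
[4,5] N/S  lex  "found"
[5,6] S  lex  "from"
[4,6] N  >  k=5
[6,7] ((S\PP)\PP)\N  lex  "plan"
[4,7] (S\PP)\PP  <  k=6
[3,7] S\PP  <  k=4
[0,7] S  <  k=3

[0,7] S   <
  [0,3] PP   >
    [0,1] "saw" : PP/(PP\NP)
    [1,3] PP\NP   <
      [1,2] "a" : NP\N
      [2,3] "built" : (PP\NP)\(NP\N)
  [3,7] S\PP   <
    [3,4] "idea" : PP
    [4,7] (S\PP)\PP   <
      [4,6] N   >
        [4,5] "found" : N/S
        [5,6] "from" : S
      [6,7] "plan" : ((S\PP)\PP)\N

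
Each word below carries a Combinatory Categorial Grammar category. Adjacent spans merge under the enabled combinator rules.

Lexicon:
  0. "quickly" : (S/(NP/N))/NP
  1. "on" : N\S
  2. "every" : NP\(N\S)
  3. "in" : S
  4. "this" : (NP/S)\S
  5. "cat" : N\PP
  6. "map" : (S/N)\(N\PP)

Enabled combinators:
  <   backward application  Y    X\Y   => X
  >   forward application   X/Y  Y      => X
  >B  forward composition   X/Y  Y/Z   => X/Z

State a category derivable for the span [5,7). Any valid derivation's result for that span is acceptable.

S/N

[0,7] S   >
  [0,3] S/(NP/N)   >
    [0,1] "quickly" : (S/(NP/N))/NP
    [1,3] NP   <
      [1,2] "on" : N\S
      [2,3] "every" : NP\(N\S)
  [3,7] NP/N   >B
    [3,5] NP/S   <
      [3,4] "in" : S
      [4,5] "this" : (NP/S)\S
    [5,7] S/N   <
      [5,6] "cat" : N\PP
      [6,7] "map" : (S/N)\(N\PP)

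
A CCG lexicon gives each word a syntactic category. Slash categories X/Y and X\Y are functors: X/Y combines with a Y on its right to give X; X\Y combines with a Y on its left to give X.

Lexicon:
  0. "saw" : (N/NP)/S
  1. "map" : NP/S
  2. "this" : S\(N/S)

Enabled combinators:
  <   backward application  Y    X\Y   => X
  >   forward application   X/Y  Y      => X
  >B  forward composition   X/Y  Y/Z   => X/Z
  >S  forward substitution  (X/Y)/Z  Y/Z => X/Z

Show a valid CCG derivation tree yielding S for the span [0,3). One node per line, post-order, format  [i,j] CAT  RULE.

[0,3] S   <
  [0,2] N/S   >S
    [0,1] "saw" : (N/NP)/S
    [1,2] "map" : NP/S
  [2,3] "this" : S\(N/S)

[0,1] (N/NP)/S  lex  "saw"
[1,2] NP/S  lex  "map"
[0,2] N/S  >S  k=1
[2,3] S\(N/S)  lex  "this"
[0,3] S  <  k=2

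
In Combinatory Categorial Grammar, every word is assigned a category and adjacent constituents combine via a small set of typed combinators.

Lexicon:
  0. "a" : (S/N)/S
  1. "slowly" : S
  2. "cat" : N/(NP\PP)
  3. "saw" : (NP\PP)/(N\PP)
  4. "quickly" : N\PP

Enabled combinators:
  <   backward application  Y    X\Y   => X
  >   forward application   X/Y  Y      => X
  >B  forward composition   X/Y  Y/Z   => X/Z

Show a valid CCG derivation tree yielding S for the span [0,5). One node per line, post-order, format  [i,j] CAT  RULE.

[0,1] (S/N)/S  lex  "a"
[1,2] S  lex  "slowly"
[0,2] S/N  >  k=1
[2,3] N/(NP\PP)  lex  "cat"
[3,4] (NP\PP)/(N\PP)  lex  "saw"
[4,5] N\PP  lex  "quickly"
[3,5] NP\PP  >  k=4
[2,5] N  >  k=3
[0,5] S  >  k=2

[0,5] S   >
  [0,2] S/N   >
    [0,1] "a" : (S/N)/S
    [1,2] "slowly" : S
  [2,5] N   >
    [2,3] "cat" : N/(NP\PP)
    [3,5] NP\PP   >
      [3,4] "saw" : (NP\PP)/(N\PP)
      [4,5] "quickly" : N\PP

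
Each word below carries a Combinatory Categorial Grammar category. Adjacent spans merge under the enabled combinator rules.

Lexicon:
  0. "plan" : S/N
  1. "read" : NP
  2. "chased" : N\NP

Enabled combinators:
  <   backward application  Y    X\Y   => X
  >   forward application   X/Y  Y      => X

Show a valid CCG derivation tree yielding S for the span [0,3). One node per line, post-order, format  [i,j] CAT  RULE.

[0,3] S   >
  [0,1] "plan" : S/N
  [1,3] N   <
    [1,2] "read" : NP
    [2,3] "chased" : N\NP

[0,1] S/N  lex  "plan"
[1,2] NP  lex  "read"
[2,3] N\NP  lex  "chased"
[1,3] N  <  k=2
[0,3] S  >  k=1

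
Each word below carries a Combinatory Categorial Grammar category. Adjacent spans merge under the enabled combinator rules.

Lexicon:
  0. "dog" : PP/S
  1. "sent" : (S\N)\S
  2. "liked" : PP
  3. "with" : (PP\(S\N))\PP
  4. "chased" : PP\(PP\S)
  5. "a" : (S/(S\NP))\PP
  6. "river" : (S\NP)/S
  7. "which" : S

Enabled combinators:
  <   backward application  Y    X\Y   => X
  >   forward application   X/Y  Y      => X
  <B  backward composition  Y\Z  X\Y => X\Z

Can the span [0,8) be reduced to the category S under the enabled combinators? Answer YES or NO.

PP/S (S\N)\S PP (PP\(S\N))\PP PP\(PP\S) (S/(S\NP))\PP (S\NP)/S S
CKY chart[0,8] = {PP}; S ∉ chart

NO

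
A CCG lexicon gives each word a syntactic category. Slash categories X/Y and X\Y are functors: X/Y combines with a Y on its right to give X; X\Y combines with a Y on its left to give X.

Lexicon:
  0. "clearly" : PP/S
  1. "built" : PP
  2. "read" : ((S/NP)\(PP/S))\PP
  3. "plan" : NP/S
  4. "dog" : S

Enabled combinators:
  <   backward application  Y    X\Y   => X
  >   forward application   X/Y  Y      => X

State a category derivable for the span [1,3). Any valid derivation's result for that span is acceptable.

(S/NP)\(PP/S)

[0,5] S   >
  [0,3] S/NP   <
    [0,1] "clearly" : PP/S
    [1,3] (S/NP)\(PP/S)   <
      [1,2] "built" : PP
      [2,3] "read" : ((S/NP)\(PP/S))\PP
  [3,5] NP   >
    [3,4] "plan" : NP/S
    [4,5] "dog" : S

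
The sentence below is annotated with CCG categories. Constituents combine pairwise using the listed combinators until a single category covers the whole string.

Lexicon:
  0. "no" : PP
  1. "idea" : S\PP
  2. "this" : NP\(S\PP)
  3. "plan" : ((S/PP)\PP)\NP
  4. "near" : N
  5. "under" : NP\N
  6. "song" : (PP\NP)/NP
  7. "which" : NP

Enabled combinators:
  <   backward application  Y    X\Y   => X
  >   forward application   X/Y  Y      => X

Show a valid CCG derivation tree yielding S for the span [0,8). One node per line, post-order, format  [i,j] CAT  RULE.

[0,8] S   >
  [0,4] S/PP   <
    [0,1] "no" : PP
    [1,4] (S/PP)\PP   <
      [1,3] NP   <
        [1,2] "idea" : S\PP
        [2,3] "this" : NP\(S\PP)
      [3,4] "plan" : ((S/PP)\PP)\NP
  [4,8] PP   <
    [4,6] NP   <
      [4,5] "near" : N
      [5,6] "under" : NP\N
    [6,8] PP\NP   >
      [6,7] "song" : (PP\NP)/NP
      [7,8] "which" : NP

[0,1] PP  lex  "no"
[1,2] S\PP  lex  "idea"
[2,3] NP\(S\PP)  lex  "this"
[1,3] NP  <  k=2
[3,4] ((S/PP)\PP)\NP  lex  "plan"
[1,4] (S/PP)\PP  <  k=3
[0,4] S/PP  <  k=1
[4,5] N  lex  "near"
[5,6] NP\N  lex  "under"
[4,6] NP  <  k=5
[6,7] (PP\NP)/NP  lex  "song"
[7,8] NP  lex  "which"
[6,8] PP\NP  >  k=7
[4,8] PP  <  k=6
[0,8] S  >  k=4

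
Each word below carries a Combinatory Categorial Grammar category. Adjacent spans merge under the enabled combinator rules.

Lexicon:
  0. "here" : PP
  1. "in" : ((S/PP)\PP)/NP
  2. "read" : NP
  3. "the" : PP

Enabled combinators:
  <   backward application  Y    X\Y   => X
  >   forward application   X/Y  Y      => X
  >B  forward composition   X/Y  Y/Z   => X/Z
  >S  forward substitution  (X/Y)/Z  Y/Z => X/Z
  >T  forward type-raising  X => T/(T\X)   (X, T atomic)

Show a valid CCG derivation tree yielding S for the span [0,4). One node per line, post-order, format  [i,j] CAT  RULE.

[0,4] S   >
  [0,3] S/PP   <
    [0,1] "here" : PP
    [1,3] (S/PP)\PP   >
      [1,2] "in" : ((S/PP)\PP)/NP
      [2,3] "read" : NP
  [3,4] "the" : PP

[0,1] PP  lex  "here"
[1,2] ((S/PP)\PP)/NP  lex  "in"
[2,3] NP  lex  "read"
[1,3] (S/PP)\PP  >  k=2
[0,3] S/PP  <  k=1
[3,4] PP  lex  "the"
[0,4] S  >  k=3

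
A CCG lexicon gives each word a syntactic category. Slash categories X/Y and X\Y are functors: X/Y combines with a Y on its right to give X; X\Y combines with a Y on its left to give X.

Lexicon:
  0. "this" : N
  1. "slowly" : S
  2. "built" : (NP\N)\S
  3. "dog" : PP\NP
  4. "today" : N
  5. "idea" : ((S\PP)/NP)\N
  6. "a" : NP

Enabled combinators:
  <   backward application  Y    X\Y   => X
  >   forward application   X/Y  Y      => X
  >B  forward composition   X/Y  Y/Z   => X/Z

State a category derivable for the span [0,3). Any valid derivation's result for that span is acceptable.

NP

[0,7] S   <
  [0,4] PP   <
    [0,3] NP   <
      [0,1] "this" : N
      [1,3] NP\N   <
        [1,2] "slowly" : S
        [2,3] "built" : (NP\N)\S
    [3,4] "dog" : PP\NP
  [4,7] S\PP   >
    [4,6] (S\PP)/NP   <
      [4,5] "today" : N
      [5,6] "idea" : ((S\PP)/NP)\N
    [6,7] "a" : NP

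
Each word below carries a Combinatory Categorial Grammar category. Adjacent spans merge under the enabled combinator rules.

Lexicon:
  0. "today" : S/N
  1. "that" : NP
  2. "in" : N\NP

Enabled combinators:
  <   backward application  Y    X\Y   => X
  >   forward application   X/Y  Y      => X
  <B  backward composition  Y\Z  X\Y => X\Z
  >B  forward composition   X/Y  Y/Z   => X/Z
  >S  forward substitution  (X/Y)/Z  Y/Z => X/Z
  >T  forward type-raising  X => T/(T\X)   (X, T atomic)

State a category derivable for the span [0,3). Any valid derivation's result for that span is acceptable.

[0,3] S   >
  [0,1] "today" : S/N
  [1,3] N   >
    [1,2] N/(N\NP)   >T
      [1,2] "that" : NP
    [2,3] "in" : N\NP

S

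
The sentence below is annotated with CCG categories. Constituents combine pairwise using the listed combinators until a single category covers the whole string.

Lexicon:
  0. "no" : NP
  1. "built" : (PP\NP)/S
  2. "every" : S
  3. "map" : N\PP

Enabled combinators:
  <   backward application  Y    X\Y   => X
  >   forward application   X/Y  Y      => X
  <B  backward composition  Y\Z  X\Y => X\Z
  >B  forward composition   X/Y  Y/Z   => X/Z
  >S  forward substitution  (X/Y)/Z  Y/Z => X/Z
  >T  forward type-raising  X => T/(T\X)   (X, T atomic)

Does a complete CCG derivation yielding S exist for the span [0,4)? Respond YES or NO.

NO

NP (PP\NP)/S S N\PP
CKY chart[0,4] = {N, N/(N\N), NP/(NP\N), PP/(PP\N), S/(S\N)}; S ∉ chart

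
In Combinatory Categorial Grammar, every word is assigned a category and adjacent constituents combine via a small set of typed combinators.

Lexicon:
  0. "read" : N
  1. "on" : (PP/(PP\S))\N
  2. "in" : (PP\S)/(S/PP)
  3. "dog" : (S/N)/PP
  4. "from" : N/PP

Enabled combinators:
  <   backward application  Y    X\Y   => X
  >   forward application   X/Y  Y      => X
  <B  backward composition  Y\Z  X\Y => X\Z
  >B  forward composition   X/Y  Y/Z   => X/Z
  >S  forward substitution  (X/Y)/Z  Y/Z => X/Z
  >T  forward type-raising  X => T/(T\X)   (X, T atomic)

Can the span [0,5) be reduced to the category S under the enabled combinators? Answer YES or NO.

NO

N (PP/(PP\S))\N (PP\S)/(S/PP) (S/N)/PP N/PP
CKY chart[0,5] = {N/(N\PP), NP/(NP\PP), PP, PP/(PP\PP), S/(S\PP)}; S ∉ chart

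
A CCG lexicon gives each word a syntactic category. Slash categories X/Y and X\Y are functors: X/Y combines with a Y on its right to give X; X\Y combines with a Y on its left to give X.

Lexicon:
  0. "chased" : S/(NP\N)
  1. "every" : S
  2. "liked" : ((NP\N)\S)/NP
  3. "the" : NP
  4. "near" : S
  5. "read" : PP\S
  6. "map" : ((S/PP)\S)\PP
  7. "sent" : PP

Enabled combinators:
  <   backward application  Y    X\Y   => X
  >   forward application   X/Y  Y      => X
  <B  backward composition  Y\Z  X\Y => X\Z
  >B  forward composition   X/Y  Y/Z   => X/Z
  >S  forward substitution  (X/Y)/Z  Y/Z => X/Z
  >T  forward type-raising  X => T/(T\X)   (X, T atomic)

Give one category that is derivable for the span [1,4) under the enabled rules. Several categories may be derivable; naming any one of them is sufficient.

NP\N

[0,8] S   >
  [0,7] S/PP   <
    [0,4] S   >
      [0,1] "chased" : S/(NP\N)
      [1,4] NP\N   <
        [1,2] "every" : S
        [2,4] (NP\N)\S   >
          [2,3] "liked" : ((NP\N)\S)/NP
          [3,4] "the" : NP
    [4,7] (S/PP)\S   <
      [4,6] PP   >
        [4,5] PP/(PP\S)   >T
          [4,5] "near" : S
        [5,6] "read" : PP\S
      [6,7] "map" : ((S/PP)\S)\PP
  [7,8] "sent" : PP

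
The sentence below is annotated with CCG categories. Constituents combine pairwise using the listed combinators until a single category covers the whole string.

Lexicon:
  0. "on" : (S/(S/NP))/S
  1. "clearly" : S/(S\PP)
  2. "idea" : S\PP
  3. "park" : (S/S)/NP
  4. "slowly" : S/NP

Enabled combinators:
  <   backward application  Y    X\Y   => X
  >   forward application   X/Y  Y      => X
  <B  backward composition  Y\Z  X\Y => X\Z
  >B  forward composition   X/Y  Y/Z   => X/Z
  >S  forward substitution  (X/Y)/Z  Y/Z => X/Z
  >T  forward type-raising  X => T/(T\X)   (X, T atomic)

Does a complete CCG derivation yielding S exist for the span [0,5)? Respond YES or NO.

[0,5] S   >
  [0,3] S/(S/NP)   >
    [0,1] "on" : (S/(S/NP))/S
    [1,3] S   >
      [1,2] "clearly" : S/(S\PP)
      [2,3] "idea" : S\PP
  [3,5] S/NP   >S
    [3,4] "park" : (S/S)/NP
    [4,5] "slowly" : S/NP

YES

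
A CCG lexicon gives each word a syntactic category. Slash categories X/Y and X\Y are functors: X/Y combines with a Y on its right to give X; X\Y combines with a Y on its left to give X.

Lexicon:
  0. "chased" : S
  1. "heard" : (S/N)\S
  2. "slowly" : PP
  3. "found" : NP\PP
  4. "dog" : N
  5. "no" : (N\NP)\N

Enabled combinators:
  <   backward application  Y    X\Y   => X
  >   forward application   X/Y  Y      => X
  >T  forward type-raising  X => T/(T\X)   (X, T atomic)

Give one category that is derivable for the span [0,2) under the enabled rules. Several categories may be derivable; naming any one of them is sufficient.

S/N

[0,6] S   >
  [0,2] S/N   <
    [0,1] "chased" : S
    [1,2] "heard" : (S/N)\S
  [2,6] N   <
    [2,4] NP   >
      [2,3] NP/(NP\PP)   >T
        [2,3] "slowly" : PP
      [3,4] "found" : NP\PP
    [4,6] N\NP   <
      [4,5] "dog" : N
      [5,6] "no" : (N\NP)\N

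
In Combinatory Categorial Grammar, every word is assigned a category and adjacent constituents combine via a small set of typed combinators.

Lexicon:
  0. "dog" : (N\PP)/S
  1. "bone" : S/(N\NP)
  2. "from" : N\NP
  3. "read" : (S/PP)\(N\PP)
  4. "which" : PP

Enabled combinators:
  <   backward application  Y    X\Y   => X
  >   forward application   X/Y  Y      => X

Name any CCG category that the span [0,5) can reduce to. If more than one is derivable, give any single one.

S

[0,5] S   >
  [0,4] S/PP   <
    [0,3] N\PP   >
      [0,1] "dog" : (N\PP)/S
      [1,3] S   >
        [1,2] "bone" : S/(N\NP)
        [2,3] "from" : N\NP
    [3,4] "read" : (S/PP)\(N\PP)
  [4,5] "which" : PP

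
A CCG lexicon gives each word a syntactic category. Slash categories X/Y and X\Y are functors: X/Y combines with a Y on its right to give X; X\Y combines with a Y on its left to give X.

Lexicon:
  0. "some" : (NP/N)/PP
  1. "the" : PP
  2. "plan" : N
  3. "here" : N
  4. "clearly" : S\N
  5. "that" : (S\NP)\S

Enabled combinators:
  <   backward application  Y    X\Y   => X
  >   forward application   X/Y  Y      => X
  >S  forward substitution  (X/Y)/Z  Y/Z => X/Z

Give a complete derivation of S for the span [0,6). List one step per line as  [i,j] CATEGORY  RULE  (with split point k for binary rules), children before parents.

[0,1] (NP/N)/PP  lex  "some"
[1,2] PP  lex  "the"
[0,2] NP/N  >  k=1
[2,3] N  lex  "plan"
[0,3] NP  >  k=2
[3,4] N  lex  "here"
[4,5] S\N  lex  "clearly"
[3,5] S  <  k=4
[5,6] (S\NP)\S  lex  "that"
[3,6] S\NP  <  k=5
[0,6] S  <  k=3

[0,6] S   <
  [0,3] NP   >
    [0,2] NP/N   >
      [0,1] "some" : (NP/N)/PP
      [1,2] "the" : PP
    [2,3] "plan" : N
  [3,6] S\NP   <
    [3,5] S   <
      [3,4] "here" : N
      [4,5] "clearly" : S\N
    [5,6] "that" : (S\NP)\S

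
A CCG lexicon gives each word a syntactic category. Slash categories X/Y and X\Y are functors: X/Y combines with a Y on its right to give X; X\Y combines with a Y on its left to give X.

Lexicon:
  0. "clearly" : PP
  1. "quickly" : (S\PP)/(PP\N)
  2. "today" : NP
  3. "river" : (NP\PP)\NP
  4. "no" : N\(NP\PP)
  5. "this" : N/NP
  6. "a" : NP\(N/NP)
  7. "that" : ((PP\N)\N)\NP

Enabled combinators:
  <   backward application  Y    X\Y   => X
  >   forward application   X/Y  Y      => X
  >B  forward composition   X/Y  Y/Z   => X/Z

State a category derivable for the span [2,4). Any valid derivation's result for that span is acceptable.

NP\PP

[0,8] S   <
  [0,1] "clearly" : PP
  [1,8] S\PP   >
    [1,2] "quickly" : (S\PP)/(PP\N)
    [2,8] PP\N   <
      [2,5] N   <
        [2,4] NP\PP   <
          [2,3] "today" : NP
          [3,4] "river" : (NP\PP)\NP
        [4,5] "no" : N\(NP\PP)
      [5,8] (PP\N)\N   <
        [5,7] NP   <
          [5,6] "this" : N/NP
          [6,7] "a" : NP\(N/NP)
        [7,8] "that" : ((PP\N)\N)\NP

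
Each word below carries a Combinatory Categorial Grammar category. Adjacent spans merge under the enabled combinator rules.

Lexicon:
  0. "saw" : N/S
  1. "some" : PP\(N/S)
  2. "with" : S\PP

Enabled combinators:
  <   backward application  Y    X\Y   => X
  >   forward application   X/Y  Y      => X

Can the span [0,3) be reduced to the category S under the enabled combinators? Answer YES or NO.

YES

[0,3] S   <
  [0,2] PP   <
    [0,1] "saw" : N/S
    [1,2] "some" : PP\(N/S)
  [2,3] "with" : S\PP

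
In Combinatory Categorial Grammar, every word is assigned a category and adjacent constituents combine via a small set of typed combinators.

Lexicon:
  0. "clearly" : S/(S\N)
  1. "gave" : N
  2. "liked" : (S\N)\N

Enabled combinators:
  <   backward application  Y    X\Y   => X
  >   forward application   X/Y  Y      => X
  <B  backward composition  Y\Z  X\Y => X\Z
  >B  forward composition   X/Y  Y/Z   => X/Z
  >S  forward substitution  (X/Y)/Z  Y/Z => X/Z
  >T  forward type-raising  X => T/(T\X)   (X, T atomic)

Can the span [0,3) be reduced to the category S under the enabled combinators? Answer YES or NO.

[0,3] S   >
  [0,1] "clearly" : S/(S\N)
  [1,3] S\N   <
    [1,2] "gave" : N
    [2,3] "liked" : (S\N)\N

YES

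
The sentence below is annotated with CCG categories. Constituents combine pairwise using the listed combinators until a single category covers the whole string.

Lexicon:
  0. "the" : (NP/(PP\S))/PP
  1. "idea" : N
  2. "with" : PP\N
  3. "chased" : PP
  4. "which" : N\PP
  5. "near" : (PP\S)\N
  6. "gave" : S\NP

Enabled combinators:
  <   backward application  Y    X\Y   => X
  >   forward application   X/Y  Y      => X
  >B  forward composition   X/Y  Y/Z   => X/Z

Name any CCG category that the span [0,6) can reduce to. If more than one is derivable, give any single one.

[0,7] S   <
  [0,6] NP   >
    [0,3] NP/(PP\S)   >
      [0,1] "the" : (NP/(PP\S))/PP
      [1,3] PP   <
        [1,2] "idea" : N
        [2,3] "with" : PP\N
    [3,6] PP\S   <
      [3,5] N   <
        [3,4] "chased" : PP
        [4,5] "which" : N\PP
      [5,6] "near" : (PP\S)\N
  [6,7] "gave" : S\NP

NP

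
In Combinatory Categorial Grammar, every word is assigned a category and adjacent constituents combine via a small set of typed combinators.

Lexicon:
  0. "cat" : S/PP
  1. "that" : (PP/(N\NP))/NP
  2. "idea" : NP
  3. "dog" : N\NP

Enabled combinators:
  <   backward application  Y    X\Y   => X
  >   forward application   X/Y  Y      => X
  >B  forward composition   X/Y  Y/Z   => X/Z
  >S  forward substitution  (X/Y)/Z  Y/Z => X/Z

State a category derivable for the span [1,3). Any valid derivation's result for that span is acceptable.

[0,4] S   >
  [0,1] "cat" : S/PP
  [1,4] PP   >
    [1,3] PP/(N\NP)   >
      [1,2] "that" : (PP/(N\NP))/NP
      [2,3] "idea" : NP
    [3,4] "dog" : N\NP

PP/(N\NP)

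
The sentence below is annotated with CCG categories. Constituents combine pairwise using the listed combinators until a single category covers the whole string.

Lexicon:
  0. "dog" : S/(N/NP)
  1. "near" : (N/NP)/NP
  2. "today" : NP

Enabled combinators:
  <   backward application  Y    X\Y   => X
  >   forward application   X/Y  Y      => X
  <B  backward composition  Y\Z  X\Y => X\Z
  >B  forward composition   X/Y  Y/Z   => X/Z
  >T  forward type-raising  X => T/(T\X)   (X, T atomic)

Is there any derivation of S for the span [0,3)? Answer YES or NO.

[0,3] S   >
  [0,2] S/NP   >B
    [0,1] "dog" : S/(N/NP)
    [1,2] "near" : (N/NP)/NP
  [2,3] "today" : NP

YES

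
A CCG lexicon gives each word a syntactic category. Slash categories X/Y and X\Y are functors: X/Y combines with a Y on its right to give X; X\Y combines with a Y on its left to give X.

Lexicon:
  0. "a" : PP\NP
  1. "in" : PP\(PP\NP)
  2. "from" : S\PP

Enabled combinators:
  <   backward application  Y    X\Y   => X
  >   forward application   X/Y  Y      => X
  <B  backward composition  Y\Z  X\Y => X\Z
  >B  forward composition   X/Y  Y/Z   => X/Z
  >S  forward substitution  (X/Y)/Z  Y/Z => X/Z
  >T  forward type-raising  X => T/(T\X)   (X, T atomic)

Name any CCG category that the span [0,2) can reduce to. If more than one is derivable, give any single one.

[0,3] S   <
  [0,2] PP   <
    [0,1] "a" : PP\NP
    [1,2] "in" : PP\(PP\NP)
  [2,3] "from" : S\PP

PP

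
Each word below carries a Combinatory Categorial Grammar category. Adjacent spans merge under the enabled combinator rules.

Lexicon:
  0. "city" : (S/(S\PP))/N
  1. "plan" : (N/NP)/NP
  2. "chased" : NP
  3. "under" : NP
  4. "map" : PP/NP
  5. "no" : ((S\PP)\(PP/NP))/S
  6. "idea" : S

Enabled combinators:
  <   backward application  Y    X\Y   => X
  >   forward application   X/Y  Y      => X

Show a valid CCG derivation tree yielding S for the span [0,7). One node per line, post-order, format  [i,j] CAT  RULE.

[0,1] (S/(S\PP))/N  lex  "city"
[1,2] (N/NP)/NP  lex  "plan"
[2,3] NP  lex  "chased"
[1,3] N/NP  >  k=2
[3,4] NP  lex  "under"
[1,4] N  >  k=3
[0,4] S/(S\PP)  >  k=1
[4,5] PP/NP  lex  "map"
[5,6] ((S\PP)\(PP/NP))/S  lex  "no"
[6,7] S  lex  "idea"
[5,7] (S\PP)\(PP/NP)  >  k=6
[4,7] S\PP  <  k=5
[0,7] S  >  k=4

[0,7] S   >
  [0,4] S/(S\PP)   >
    [0,1] "city" : (S/(S\PP))/N
    [1,4] N   >
      [1,3] N/NP   >
        [1,2] "plan" : (N/NP)/NP
        [2,3] "chased" : NP
      [3,4] "under" : NP
  [4,7] S\PP   <
    [4,5] "map" : PP/NP
    [5,7] (S\PP)\(PP/NP)   >
      [5,6] "no" : ((S\PP)\(PP/NP))/S
      [6,7] "idea" : S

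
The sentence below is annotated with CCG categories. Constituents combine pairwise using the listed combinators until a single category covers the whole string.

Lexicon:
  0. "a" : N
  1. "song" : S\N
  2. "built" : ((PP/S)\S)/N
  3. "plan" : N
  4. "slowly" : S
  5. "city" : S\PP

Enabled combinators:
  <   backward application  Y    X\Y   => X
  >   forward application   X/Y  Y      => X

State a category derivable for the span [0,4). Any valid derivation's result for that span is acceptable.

[0,6] S   <
  [0,5] PP   >
    [0,4] PP/S   <
      [0,2] S   <
        [0,1] "a" : N
        [1,2] "song" : S\N
      [2,4] (PP/S)\S   >
        [2,3] "built" : ((PP/S)\S)/N
        [3,4] "plan" : N
    [4,5] "slowly" : S
  [5,6] "city" : S\PP

PP/S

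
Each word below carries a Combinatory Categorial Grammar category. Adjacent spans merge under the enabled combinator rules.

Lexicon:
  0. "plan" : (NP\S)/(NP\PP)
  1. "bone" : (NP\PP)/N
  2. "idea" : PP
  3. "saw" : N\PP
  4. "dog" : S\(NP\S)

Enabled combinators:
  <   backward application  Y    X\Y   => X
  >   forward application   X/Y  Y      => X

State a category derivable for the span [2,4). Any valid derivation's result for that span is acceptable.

[0,5] S   <
  [0,4] NP\S   >
    [0,1] "plan" : (NP\S)/(NP\PP)
    [1,4] NP\PP   >
      [1,2] "bone" : (NP\PP)/N
      [2,4] N   <
        [2,3] "idea" : PP
        [3,4] "saw" : N\PP
  [4,5] "dog" : S\(NP\S)

N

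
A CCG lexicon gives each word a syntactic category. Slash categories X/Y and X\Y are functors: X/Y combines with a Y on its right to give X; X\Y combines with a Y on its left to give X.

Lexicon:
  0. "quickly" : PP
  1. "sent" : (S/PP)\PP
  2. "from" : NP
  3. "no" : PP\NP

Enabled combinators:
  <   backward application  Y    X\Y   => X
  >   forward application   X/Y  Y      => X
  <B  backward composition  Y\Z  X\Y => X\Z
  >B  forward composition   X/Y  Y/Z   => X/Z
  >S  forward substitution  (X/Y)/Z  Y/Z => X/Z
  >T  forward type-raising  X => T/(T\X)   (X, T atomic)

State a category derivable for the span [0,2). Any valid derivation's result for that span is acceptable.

[0,4] S   >
  [0,2] S/PP   <
    [0,1] "quickly" : PP
    [1,2] "sent" : (S/PP)\PP
  [2,4] PP   <
    [2,3] "from" : NP
    [3,4] "no" : PP\NP

S/PP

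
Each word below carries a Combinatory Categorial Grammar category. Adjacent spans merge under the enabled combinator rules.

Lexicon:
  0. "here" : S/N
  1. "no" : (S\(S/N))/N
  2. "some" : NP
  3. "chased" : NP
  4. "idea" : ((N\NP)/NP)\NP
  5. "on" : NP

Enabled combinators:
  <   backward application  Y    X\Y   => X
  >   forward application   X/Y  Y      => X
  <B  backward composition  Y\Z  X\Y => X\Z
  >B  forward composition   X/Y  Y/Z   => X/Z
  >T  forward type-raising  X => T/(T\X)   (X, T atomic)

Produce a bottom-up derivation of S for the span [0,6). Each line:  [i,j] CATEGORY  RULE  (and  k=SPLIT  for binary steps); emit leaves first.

[0,1] S/N  lex  "here"
[1,2] (S\(S/N))/N  lex  "no"
[2,3] NP  lex  "some"
[2,3] N/(N\NP)  >T
[3,4] NP  lex  "chased"
[4,5] ((N\NP)/NP)\NP  lex  "idea"
[3,5] (N\NP)/NP  <  k=4
[5,6] NP  lex  "on"
[3,6] N\NP  >  k=5
[2,6] N  >  k=3
[1,6] S\(S/N)  >  k=2
[0,6] S  <  k=1

[0,6] S   <
  [0,1] "here" : S/N
  [1,6] S\(S/N)   >
    [1,2] "no" : (S\(S/N))/N
    [2,6] N   >
      [2,3] N/(N\NP)   >T
        [2,3] "some" : NP
      [3,6] N\NP   >
        [3,5] (N\NP)/NP   <
          [3,4] "chased" : NP
          [4,5] "idea" : ((N\NP)/NP)\NP
        [5,6] "on" : NP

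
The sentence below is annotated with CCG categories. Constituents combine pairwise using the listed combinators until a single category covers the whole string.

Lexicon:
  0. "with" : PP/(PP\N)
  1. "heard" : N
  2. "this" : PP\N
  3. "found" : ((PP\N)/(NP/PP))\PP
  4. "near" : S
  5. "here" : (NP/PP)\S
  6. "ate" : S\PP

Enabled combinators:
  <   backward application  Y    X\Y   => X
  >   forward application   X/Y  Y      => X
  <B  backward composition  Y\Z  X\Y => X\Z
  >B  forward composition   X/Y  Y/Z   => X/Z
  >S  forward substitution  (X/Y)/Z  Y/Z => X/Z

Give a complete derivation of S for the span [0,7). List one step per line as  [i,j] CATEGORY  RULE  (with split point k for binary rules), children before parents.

[0,1] PP/(PP\N)  lex  "with"
[1,2] N  lex  "heard"
[2,3] PP\N  lex  "this"
[1,3] PP  <  k=2
[3,4] ((PP\N)/(NP/PP))\PP  lex  "found"
[1,4] (PP\N)/(NP/PP)  <  k=3
[4,5] S  lex  "near"
[5,6] (NP/PP)\S  lex  "here"
[4,6] NP/PP  <  k=5
[1,6] PP\N  >  k=4
[0,6] PP  >  k=1
[6,7] S\PP  lex  "ate"
[0,7] S  <  k=6

[0,7] S   <
  [0,6] PP   >
    [0,1] "with" : PP/(PP\N)
    [1,6] PP\N   >
      [1,4] (PP\N)/(NP/PP)   <
        [1,3] PP   <
          [1,2] "heard" : N
          [2,3] "this" : PP\N
        [3,4] "found" : ((PP\N)/(NP/PP))\PP
      [4,6] NP/PP   <
        [4,5] "near" : S
        [5,6] "here" : (NP/PP)\S
  [6,7] "ate" : S\PP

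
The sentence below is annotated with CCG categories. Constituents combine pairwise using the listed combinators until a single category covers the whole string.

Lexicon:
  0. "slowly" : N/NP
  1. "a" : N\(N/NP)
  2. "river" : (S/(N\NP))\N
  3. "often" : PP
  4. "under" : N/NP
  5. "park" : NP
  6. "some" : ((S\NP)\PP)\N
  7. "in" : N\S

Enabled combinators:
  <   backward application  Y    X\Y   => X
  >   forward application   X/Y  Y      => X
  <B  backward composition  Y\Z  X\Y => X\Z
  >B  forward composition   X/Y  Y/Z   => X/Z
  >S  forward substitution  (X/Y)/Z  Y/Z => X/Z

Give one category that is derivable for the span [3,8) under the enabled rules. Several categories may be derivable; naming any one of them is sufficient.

N\NP

[0,8] S   >
  [0,3] S/(N\NP)   <
    [0,2] N   <
      [0,1] "slowly" : N/NP
      [1,2] "a" : N\(N/NP)
    [2,3] "river" : (S/(N\NP))\N
  [3,8] N\NP   <B
    [3,7] S\NP   <
      [3,4] "often" : PP
      [4,7] (S\NP)\PP   <
        [4,6] N   >
          [4,5] "under" : N/NP
          [5,6] "park" : NP
        [6,7] "some" : ((S\NP)\PP)\N
    [7,8] "in" : N\S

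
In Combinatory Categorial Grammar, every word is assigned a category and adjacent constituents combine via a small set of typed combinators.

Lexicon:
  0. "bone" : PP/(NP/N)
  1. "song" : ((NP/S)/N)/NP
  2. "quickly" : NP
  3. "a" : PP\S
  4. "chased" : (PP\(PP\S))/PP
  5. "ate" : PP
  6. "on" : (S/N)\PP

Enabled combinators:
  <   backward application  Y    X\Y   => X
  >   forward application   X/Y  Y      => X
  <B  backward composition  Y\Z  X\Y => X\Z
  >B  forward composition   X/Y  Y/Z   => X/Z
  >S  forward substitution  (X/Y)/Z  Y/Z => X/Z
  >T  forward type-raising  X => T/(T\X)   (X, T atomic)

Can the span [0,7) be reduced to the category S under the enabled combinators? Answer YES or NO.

NO

PP/(NP/N) ((NP/S)/N)/NP NP PP\S (PP\(PP\S))/PP PP (S/N)\PP
CKY chart[0,7] = {N/(N\PP), NP/(NP\PP), PP, PP/(PP\PP), S/(S\PP)}; S ∉ chart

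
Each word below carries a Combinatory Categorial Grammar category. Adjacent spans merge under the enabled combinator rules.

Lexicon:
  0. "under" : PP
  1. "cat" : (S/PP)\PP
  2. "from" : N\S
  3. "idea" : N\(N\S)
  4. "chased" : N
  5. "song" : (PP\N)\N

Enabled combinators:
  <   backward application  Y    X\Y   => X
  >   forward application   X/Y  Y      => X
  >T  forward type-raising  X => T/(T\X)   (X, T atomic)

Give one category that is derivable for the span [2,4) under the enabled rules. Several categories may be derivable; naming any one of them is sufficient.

[0,6] S   >
  [0,2] S/PP   <
    [0,1] "under" : PP
    [1,2] "cat" : (S/PP)\PP
  [2,6] PP   <
    [2,4] N   <
      [2,3] "from" : N\S
      [3,4] "idea" : N\(N\S)
    [4,6] PP\N   <
      [4,5] "chased" : N
      [5,6] "song" : (PP\N)\N

N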